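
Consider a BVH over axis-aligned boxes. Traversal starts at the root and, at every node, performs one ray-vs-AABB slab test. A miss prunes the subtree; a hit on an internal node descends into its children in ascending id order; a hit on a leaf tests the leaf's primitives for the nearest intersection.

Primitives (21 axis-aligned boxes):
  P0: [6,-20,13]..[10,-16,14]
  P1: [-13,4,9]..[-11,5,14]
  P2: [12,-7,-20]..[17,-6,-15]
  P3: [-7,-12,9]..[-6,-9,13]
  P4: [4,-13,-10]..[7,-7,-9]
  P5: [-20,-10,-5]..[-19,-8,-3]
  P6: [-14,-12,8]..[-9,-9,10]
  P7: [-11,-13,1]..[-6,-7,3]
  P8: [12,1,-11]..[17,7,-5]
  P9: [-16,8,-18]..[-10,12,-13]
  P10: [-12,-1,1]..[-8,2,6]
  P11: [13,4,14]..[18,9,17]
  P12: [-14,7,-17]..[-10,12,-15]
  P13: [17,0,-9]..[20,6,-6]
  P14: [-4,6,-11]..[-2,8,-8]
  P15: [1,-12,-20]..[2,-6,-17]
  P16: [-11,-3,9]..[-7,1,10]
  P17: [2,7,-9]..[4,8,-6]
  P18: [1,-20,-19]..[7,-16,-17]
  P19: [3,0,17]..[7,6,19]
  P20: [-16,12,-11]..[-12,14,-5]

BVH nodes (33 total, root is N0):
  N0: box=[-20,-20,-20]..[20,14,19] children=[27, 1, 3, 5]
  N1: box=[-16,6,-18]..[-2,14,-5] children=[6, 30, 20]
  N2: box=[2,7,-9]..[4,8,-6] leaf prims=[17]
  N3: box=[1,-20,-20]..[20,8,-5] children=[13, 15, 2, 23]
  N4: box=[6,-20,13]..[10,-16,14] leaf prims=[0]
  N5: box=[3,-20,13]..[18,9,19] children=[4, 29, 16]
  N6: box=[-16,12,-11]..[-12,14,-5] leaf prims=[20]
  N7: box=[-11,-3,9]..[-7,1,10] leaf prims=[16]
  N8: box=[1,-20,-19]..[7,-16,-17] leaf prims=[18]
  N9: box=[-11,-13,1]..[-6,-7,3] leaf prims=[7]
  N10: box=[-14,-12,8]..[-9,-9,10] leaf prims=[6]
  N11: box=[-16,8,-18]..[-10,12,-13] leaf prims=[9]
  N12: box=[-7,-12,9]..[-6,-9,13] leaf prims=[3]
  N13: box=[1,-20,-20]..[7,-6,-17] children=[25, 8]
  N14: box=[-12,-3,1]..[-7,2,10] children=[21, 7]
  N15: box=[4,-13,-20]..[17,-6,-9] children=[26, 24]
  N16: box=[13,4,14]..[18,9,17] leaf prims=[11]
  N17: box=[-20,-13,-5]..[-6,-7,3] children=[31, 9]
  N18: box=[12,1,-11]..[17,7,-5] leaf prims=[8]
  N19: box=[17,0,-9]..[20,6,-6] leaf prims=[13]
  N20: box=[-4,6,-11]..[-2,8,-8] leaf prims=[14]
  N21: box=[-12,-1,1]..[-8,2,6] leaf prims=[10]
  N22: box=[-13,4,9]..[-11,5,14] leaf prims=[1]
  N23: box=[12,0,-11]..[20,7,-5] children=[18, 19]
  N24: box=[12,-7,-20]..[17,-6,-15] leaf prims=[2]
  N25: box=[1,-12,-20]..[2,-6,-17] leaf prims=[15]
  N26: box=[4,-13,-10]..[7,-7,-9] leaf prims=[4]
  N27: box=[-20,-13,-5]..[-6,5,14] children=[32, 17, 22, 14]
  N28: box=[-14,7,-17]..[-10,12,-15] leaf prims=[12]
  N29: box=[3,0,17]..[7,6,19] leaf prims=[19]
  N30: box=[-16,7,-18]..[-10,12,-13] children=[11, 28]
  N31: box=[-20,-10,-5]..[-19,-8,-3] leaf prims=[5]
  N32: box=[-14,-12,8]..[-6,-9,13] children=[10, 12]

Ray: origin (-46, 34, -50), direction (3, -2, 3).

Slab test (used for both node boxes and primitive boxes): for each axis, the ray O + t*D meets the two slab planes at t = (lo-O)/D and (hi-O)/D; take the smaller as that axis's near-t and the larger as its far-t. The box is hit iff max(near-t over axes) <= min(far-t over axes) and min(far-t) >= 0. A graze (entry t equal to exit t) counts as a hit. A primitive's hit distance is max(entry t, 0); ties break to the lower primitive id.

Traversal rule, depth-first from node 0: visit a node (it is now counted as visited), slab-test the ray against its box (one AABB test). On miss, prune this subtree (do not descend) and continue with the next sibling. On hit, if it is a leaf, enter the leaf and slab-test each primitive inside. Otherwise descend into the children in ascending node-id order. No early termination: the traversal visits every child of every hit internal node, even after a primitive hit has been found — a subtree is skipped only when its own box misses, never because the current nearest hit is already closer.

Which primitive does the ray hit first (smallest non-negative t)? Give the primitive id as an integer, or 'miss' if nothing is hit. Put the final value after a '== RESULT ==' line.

Trace the traversal:
N0 x:[26/3,22] y:[10,27] z:[10,23] -> hit [10,22], descend [1, 3, 5, 27]
  N1 x:[10,44/3] y:[10,14] z:[32/3,15] -> hit [32/3,14], descend [6, 20, 30]
    N6 x:[10,34/3] y:[10,11] z:[13,15] -> miss, prune
    N20 x:[14,44/3] y:[13,14] z:[13,14] -> hit [14,14] leaf, test {P14@t=14}
    N30 x:[10,12] y:[11,27/2] z:[32/3,37/3] -> hit [11,12], descend [11, 28]
      N11 x:[10,12] y:[11,13] z:[32/3,37/3] -> hit [11,12] leaf, test {P9@t=11}
      N28 x:[32/3,12] y:[11,27/2] z:[11,35/3] -> hit [11,35/3] leaf, test {P12@t=11}
  N3 x:[47/3,22] y:[13,27] z:[10,15] -> miss, prune
  N5 x:[49/3,64/3] y:[25/2,27] z:[21,23] -> hit [21,64/3], descend [4, 16, 29]
    N4 x:[52/3,56/3] y:[25,27] z:[21,64/3] -> miss, prune
    N16 x:[59/3,64/3] y:[25/2,15] z:[64/3,67/3] -> miss, prune
    N29 x:[49/3,53/3] y:[14,17] z:[67/3,23] -> miss, prune
  N27 x:[26/3,40/3] y:[29/2,47/2] z:[15,64/3] -> miss, prune

Visited [0, 1, 6, 20, 30, 11, 28, 3, 5, 4, 16, 29, 27]. Tests: 13 box, 3 leaf. Nearest: P9.

== RESULT ==
9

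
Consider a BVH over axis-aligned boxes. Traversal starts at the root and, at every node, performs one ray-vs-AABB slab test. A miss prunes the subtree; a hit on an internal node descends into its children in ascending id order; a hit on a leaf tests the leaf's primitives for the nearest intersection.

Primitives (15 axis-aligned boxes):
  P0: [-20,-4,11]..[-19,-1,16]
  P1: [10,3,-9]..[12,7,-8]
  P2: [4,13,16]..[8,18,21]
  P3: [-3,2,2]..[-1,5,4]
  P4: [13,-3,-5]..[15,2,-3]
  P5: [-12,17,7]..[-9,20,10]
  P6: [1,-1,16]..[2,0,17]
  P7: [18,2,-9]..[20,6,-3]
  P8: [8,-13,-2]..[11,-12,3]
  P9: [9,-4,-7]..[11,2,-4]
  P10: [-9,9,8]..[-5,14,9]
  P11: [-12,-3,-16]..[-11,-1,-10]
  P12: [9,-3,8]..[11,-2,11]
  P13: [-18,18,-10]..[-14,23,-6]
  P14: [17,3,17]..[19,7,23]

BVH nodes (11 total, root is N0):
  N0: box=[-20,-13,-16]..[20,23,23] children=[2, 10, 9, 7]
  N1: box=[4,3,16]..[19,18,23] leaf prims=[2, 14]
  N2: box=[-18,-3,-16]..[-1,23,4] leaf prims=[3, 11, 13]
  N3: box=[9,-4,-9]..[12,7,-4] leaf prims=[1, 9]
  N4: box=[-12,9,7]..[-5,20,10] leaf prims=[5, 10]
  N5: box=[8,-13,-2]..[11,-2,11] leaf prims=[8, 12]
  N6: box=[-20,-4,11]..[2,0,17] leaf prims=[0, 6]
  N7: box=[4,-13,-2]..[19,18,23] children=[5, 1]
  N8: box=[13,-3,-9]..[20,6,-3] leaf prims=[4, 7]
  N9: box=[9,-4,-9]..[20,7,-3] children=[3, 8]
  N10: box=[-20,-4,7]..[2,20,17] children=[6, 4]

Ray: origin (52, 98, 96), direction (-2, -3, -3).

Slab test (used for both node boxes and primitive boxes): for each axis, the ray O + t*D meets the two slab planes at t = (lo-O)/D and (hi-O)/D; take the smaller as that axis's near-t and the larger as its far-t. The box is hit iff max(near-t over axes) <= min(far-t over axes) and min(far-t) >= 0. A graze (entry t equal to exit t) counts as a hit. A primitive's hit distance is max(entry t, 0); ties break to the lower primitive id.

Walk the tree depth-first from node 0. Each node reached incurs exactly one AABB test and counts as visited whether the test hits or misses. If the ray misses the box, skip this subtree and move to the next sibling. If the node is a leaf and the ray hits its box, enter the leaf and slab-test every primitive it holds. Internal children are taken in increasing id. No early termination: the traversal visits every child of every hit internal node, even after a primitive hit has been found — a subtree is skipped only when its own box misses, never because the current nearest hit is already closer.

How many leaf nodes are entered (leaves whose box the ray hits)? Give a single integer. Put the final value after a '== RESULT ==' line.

Trace the traversal:
N0 x:[16,36] y:[25,37] z:[73/3,112/3] -> hit [25,36], descend [2, 7, 9, 10]
  N2 x:[53/2,35] y:[25,101/3] z:[92/3,112/3] -> hit [92/3,101/3] leaf, test {P3(miss), P11(miss), P13(miss)}
  N7 x:[33/2,24] y:[80/3,37] z:[73/3,98/3] -> miss, prune
  N9 x:[16,43/2] y:[91/3,34] z:[33,35] -> miss, prune
  N10 x:[25,36] y:[26,34] z:[79/3,89/3] -> hit [79/3,89/3], descend [4, 6]
    N4 x:[57/2,32] y:[26,89/3] z:[86/3,89/3] -> hit [86/3,89/3] leaf, test {P5(miss), P10@t=29}
    N6 x:[25,36] y:[98/3,34] z:[79/3,85/3] -> miss, prune

7 AABB tests over nodes [0, 2, 7, 9, 10, 4, 6]; 2 leaves entered; closest P10.

== RESULT ==
2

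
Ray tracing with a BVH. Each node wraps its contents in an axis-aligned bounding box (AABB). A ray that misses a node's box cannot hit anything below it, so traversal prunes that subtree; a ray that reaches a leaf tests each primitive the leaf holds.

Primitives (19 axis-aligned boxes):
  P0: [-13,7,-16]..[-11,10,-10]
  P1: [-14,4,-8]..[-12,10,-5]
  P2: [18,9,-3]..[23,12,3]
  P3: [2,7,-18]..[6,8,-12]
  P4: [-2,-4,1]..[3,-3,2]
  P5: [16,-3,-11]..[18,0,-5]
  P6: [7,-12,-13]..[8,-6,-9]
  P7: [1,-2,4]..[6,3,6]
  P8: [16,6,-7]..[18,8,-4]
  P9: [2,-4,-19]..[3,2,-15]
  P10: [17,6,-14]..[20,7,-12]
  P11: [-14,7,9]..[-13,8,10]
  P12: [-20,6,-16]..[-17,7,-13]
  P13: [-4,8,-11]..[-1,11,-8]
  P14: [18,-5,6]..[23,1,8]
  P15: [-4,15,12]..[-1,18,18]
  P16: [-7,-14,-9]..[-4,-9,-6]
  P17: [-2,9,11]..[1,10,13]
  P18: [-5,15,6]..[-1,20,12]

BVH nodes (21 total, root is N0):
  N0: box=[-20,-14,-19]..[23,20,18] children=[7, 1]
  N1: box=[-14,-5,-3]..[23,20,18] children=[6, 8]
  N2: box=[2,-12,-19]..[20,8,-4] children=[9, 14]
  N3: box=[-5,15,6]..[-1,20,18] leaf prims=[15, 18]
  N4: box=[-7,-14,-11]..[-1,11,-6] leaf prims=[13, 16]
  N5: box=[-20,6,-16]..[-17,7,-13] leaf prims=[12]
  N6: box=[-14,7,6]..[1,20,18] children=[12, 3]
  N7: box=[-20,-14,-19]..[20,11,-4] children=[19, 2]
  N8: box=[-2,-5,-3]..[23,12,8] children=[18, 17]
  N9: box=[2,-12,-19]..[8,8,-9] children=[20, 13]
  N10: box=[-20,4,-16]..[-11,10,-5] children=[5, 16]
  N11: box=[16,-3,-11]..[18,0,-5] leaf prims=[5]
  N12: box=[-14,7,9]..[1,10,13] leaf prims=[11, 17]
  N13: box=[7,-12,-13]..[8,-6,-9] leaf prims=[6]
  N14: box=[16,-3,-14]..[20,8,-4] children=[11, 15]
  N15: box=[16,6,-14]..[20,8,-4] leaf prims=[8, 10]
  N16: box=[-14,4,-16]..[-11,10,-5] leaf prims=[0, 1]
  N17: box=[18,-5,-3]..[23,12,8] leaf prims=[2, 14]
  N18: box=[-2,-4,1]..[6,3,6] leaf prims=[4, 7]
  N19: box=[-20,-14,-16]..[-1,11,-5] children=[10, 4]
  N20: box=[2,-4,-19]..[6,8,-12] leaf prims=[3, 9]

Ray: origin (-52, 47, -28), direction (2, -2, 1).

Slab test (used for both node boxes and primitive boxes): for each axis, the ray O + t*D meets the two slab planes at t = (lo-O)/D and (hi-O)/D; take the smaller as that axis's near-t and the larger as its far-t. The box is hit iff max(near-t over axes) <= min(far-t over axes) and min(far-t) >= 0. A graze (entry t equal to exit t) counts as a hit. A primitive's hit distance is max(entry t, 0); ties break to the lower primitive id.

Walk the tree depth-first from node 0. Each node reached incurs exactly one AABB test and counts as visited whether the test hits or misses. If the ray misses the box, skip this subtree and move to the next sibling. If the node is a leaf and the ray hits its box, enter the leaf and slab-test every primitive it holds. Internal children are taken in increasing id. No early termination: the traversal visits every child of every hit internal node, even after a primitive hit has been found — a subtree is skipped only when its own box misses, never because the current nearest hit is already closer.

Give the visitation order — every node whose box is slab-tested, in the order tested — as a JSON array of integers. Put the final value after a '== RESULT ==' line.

Walk:
N0 x:[16,75/2] y:[27/2,61/2] z:[9,46] -> hit [16,61/2], descend [1, 7]
  N1 x:[19,75/2] y:[27/2,26] z:[25,46] -> hit [25,26], descend [6, 8]
    N6 x:[19,53/2] y:[27/2,20] z:[34,46] -> miss, prune
    N8 x:[25,75/2] y:[35/2,26] z:[25,36] -> hit [25,26], descend [17, 18]
      N17 x:[35,75/2] y:[35/2,26] z:[25,36] -> miss, prune
      N18 x:[25,29] y:[22,51/2] z:[29,34] -> miss, prune
  N7 x:[16,36] y:[18,61/2] z:[9,24] -> hit [18,24], descend [2, 19]
    N2 x:[27,36] y:[39/2,59/2] z:[9,24] -> miss, prune
    N19 x:[16,51/2] y:[18,61/2] z:[12,23] -> hit [18,23], descend [4, 10]
      N4 x:[45/2,51/2] y:[18,61/2] z:[17,22] -> miss, prune
      N10 x:[16,41/2] y:[37/2,43/2] z:[12,23] -> hit [37/2,41/2], descend [5, 16]
        N5 x:[16,35/2] y:[20,41/2] z:[12,15] -> miss, prune
        N16 x:[19,41/2] y:[37/2,43/2] z:[12,23] -> hit [19,41/2] leaf, test {P0(miss), P1@t=20}

Summary -> nodes [0, 1, 6, 8, 17, 18, 7, 2, 19, 4, 10, 5, 16]; box-tests=13; leaf-entries=1; first=P1

== RESULT ==
[0, 1, 6, 8, 17, 18, 7, 2, 19, 4, 10, 5, 16]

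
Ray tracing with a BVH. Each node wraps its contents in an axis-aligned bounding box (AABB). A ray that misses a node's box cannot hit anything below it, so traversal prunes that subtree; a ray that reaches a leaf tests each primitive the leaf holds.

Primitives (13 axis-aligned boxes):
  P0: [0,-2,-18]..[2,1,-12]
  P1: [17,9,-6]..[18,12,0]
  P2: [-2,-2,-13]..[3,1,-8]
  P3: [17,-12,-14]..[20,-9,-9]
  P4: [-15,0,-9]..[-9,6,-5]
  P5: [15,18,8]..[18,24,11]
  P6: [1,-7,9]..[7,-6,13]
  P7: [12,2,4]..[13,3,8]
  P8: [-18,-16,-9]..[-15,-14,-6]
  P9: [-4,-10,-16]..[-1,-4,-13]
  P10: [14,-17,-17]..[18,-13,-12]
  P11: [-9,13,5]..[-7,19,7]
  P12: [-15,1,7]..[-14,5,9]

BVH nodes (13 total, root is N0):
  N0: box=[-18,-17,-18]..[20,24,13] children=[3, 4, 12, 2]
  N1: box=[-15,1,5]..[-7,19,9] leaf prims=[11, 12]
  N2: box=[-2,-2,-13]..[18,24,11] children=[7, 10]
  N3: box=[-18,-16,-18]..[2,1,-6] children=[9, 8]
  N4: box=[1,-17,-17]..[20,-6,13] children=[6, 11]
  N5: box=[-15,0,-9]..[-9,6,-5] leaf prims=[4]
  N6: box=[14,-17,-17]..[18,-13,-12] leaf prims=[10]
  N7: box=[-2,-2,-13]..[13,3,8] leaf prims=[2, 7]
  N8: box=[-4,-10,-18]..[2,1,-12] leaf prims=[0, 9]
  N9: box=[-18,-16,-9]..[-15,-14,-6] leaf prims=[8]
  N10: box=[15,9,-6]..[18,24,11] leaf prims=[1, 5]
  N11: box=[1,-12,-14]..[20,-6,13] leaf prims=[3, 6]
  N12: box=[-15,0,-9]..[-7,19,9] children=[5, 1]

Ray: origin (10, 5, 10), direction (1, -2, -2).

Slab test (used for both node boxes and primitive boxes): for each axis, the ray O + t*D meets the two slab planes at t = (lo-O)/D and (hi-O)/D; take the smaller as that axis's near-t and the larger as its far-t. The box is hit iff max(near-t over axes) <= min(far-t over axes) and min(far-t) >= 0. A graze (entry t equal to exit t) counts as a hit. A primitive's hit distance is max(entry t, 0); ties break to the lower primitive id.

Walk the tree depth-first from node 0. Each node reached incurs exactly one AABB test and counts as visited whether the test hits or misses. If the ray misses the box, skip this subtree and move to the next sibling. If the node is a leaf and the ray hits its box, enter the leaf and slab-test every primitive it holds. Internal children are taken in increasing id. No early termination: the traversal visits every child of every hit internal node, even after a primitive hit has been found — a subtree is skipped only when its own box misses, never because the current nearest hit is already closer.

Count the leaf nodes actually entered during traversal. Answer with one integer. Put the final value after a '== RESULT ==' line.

Trace the traversal:
N0 x:[-28,10] y:[-19/2,11] z:[-3/2,14] -> hit [-3/2,10], descend [2, 3, 4, 12]
  N2 x:[-12,8] y:[-19/2,7/2] z:[-1/2,23/2] -> hit [-1/2,7/2], descend [7, 10]
    N7 x:[-12,3] y:[1,7/2] z:[1,23/2] -> hit [1,3] leaf, test {P2(miss), P7(miss)}
    N10 x:[5,8] y:[-19/2,-2] z:[-1/2,8] -> miss, prune
  N3 x:[-28,-8] y:[2,21/2] z:[8,14] -> miss, prune
  N4 x:[-9,10] y:[11/2,11] z:[-3/2,27/2] -> hit [11/2,10], descend [6, 11]
    N6 x:[4,8] y:[9,11] z:[11,27/2] -> miss, prune
    N11 x:[-9,10] y:[11/2,17/2] z:[-3/2,12] -> hit [11/2,17/2] leaf, test {P3(miss), P6(miss)}
  N12 x:[-25,-17] y:[-7,5/2] z:[1/2,19/2] -> miss, prune

Summary -> nodes [0, 2, 7, 10, 3, 4, 6, 11, 12]; box-tests=9; leaf-entries=2; first=miss

== RESULT ==
2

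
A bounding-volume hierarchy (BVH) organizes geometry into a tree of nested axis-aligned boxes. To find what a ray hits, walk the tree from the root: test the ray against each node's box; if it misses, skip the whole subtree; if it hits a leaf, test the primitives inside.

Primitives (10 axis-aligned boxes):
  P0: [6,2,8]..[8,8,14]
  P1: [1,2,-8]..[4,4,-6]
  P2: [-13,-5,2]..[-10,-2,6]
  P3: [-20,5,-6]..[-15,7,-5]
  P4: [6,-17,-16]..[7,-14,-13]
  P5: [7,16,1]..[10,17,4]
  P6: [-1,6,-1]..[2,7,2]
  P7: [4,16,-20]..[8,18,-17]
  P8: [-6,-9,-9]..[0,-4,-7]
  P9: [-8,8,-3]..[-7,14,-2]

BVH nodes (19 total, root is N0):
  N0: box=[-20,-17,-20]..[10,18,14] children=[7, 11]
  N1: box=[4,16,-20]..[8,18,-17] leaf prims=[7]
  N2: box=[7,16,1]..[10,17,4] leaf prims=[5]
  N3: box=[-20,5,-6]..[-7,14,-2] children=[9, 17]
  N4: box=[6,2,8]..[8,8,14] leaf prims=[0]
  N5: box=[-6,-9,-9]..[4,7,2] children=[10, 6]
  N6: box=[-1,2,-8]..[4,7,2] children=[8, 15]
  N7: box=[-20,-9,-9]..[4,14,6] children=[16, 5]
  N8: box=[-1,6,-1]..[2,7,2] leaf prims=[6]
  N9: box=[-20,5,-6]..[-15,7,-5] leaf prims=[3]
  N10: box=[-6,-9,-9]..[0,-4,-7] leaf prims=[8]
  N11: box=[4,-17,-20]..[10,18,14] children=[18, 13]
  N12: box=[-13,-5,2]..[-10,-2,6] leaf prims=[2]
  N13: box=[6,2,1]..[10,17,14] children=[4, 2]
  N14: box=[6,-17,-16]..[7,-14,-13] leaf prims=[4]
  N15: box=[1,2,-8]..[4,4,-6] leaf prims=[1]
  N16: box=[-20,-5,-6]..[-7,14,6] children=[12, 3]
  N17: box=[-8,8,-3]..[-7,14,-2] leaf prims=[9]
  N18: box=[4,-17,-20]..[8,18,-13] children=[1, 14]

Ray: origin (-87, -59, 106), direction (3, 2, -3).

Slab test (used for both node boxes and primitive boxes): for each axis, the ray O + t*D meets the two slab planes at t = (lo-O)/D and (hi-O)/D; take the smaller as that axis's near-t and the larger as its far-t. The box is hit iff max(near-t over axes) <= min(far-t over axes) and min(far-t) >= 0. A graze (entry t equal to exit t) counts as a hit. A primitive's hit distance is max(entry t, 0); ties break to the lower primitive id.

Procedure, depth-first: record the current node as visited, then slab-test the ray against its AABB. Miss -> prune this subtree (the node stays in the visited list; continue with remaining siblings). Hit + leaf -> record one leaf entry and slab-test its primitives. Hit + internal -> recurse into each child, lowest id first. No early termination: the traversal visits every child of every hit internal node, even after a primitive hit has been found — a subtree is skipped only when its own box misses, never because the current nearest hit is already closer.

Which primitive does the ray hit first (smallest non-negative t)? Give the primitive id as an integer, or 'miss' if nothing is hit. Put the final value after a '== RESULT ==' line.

Trace the traversal:
N0 x:[67/3,97/3] y:[21,77/2] z:[92/3,42] -> hit [92/3,97/3], descend [7, 11]
  N7 x:[67/3,91/3] y:[25,73/2] z:[100/3,115/3] -> miss, prune
  N11 x:[91/3,97/3] y:[21,77/2] z:[92/3,42] -> hit [92/3,97/3], descend [13, 18]
    N13 x:[31,97/3] y:[61/2,38] z:[92/3,35] -> hit [31,97/3], descend [2, 4]
      N2 x:[94/3,97/3] y:[75/2,38] z:[34,35] -> miss, prune
      N4 x:[31,95/3] y:[61/2,67/2] z:[92/3,98/3] -> hit [31,95/3] leaf, test {P0@t=31}
    N18 x:[91/3,95/3] y:[21,77/2] z:[119/3,42] -> miss, prune

7 AABB tests over nodes [0, 7, 11, 13, 2, 4, 18]; 1 leaf entered; closest P0.

== RESULT ==
0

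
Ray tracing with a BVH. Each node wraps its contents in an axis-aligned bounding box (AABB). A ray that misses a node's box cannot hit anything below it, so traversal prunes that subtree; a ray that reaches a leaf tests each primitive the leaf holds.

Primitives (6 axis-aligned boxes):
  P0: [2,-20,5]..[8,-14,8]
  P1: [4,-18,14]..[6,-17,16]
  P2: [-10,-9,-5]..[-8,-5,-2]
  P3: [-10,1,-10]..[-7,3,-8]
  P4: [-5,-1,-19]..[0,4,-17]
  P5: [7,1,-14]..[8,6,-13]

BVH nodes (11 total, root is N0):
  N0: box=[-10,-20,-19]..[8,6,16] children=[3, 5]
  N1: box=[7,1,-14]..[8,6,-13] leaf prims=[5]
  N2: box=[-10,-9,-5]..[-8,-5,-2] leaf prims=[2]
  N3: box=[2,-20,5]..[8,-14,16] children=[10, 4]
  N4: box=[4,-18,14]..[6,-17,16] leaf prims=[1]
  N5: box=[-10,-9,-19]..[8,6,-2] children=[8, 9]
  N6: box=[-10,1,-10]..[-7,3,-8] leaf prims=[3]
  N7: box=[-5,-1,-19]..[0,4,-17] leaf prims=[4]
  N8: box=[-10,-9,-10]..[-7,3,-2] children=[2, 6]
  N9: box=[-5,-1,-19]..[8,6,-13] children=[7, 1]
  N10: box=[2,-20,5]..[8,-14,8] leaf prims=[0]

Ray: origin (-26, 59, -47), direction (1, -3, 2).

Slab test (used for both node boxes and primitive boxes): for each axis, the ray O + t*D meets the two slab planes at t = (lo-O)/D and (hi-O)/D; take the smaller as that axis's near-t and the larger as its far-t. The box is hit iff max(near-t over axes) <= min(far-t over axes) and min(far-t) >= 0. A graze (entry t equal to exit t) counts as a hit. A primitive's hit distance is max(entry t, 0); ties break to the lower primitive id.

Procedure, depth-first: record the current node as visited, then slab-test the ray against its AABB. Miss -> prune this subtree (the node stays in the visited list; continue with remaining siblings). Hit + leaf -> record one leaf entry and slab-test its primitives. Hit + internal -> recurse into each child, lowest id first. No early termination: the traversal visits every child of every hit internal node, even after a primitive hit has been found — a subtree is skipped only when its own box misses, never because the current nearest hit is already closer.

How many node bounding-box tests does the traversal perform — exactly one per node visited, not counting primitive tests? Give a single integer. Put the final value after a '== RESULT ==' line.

Traverse from the root:
N0 x:[16,34] y:[53/3,79/3] z:[14,63/2] -> hit [53/3,79/3], descend [3, 5]
  N3 x:[28,34] y:[73/3,79/3] z:[26,63/2] -> miss, prune
  N5 x:[16,34] y:[53/3,68/3] z:[14,45/2] -> hit [53/3,45/2], descend [8, 9]
    N8 x:[16,19] y:[56/3,68/3] z:[37/2,45/2] -> hit [56/3,19], descend [2, 6]
      N2 x:[16,18] y:[64/3,68/3] z:[21,45/2] -> miss, prune
      N6 x:[16,19] y:[56/3,58/3] z:[37/2,39/2] -> hit [56/3,19] leaf, test {P3@t=56/3}
    N9 x:[21,34] y:[53/3,20] z:[14,17] -> miss, prune

Summary -> nodes [0, 3, 5, 8, 2, 6, 9]; box-tests=7; leaf-entries=1; first=P3

== RESULT ==
7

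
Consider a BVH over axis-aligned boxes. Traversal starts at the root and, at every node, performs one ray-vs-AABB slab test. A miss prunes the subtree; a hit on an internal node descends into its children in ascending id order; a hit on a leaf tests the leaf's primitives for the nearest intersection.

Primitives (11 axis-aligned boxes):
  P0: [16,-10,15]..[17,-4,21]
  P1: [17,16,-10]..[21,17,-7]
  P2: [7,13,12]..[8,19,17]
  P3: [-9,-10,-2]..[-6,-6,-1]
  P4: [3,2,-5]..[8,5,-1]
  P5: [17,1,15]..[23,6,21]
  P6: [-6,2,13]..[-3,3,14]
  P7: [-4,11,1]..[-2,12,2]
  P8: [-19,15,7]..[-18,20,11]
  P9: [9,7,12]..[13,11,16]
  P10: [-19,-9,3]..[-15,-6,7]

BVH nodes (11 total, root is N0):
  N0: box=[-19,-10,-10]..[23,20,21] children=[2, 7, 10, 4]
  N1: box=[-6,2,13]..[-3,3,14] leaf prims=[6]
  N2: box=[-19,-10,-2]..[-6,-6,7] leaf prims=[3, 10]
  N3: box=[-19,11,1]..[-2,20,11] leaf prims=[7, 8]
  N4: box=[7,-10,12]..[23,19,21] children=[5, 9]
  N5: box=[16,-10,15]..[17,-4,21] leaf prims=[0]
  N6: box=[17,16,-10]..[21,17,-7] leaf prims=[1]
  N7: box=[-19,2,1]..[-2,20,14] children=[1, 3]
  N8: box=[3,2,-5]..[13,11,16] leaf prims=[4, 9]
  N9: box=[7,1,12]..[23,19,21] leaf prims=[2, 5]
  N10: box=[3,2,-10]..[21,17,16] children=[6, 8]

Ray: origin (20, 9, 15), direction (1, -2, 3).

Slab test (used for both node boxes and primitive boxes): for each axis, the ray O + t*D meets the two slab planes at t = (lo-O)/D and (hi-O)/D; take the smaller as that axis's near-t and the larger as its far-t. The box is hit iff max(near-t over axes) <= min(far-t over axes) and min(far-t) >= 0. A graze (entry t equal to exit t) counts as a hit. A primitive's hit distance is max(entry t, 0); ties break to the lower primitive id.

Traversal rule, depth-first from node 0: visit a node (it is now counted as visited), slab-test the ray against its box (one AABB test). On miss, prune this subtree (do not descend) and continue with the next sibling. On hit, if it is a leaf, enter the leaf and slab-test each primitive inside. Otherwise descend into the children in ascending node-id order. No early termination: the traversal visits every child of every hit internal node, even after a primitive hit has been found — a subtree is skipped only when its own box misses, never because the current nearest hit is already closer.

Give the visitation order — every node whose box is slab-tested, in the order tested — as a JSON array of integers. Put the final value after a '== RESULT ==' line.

Traverse from the root:
N0 x:[-39,3] y:[-11/2,19/2] z:[-25/3,2] -> hit [-11/2,2], descend [2, 4, 7, 10]
  N2 x:[-39,-26] y:[15/2,19/2] z:[-17/3,-8/3] -> miss, prune
  N4 x:[-13,3] y:[-5,19/2] z:[-1,2] -> hit [-1,2], descend [5, 9]
    N5 x:[-4,-3] y:[13/2,19/2] z:[0,2] -> miss, prune
    N9 x:[-13,3] y:[-5,4] z:[-1,2] -> hit [-1,2] leaf, test {P2(miss), P5@t=3/2}
  N7 x:[-39,-22] y:[-11/2,7/2] z:[-14/3,-1/3] -> miss, prune
  N10 x:[-17,1] y:[-4,7/2] z:[-25/3,1/3] -> hit [-4,1/3], descend [6, 8]
    N6 x:[-3,1] y:[-4,-7/2] z:[-25/3,-22/3] -> miss, prune
    N8 x:[-17,-7] y:[-1,7/2] z:[-20/3,1/3] -> miss, prune

order=[0, 2, 4, 5, 9, 7, 10, 6, 8]  |boxes|=9  |leaves|=1  hit=P5

== RESULT ==
[0, 2, 4, 5, 9, 7, 10, 6, 8]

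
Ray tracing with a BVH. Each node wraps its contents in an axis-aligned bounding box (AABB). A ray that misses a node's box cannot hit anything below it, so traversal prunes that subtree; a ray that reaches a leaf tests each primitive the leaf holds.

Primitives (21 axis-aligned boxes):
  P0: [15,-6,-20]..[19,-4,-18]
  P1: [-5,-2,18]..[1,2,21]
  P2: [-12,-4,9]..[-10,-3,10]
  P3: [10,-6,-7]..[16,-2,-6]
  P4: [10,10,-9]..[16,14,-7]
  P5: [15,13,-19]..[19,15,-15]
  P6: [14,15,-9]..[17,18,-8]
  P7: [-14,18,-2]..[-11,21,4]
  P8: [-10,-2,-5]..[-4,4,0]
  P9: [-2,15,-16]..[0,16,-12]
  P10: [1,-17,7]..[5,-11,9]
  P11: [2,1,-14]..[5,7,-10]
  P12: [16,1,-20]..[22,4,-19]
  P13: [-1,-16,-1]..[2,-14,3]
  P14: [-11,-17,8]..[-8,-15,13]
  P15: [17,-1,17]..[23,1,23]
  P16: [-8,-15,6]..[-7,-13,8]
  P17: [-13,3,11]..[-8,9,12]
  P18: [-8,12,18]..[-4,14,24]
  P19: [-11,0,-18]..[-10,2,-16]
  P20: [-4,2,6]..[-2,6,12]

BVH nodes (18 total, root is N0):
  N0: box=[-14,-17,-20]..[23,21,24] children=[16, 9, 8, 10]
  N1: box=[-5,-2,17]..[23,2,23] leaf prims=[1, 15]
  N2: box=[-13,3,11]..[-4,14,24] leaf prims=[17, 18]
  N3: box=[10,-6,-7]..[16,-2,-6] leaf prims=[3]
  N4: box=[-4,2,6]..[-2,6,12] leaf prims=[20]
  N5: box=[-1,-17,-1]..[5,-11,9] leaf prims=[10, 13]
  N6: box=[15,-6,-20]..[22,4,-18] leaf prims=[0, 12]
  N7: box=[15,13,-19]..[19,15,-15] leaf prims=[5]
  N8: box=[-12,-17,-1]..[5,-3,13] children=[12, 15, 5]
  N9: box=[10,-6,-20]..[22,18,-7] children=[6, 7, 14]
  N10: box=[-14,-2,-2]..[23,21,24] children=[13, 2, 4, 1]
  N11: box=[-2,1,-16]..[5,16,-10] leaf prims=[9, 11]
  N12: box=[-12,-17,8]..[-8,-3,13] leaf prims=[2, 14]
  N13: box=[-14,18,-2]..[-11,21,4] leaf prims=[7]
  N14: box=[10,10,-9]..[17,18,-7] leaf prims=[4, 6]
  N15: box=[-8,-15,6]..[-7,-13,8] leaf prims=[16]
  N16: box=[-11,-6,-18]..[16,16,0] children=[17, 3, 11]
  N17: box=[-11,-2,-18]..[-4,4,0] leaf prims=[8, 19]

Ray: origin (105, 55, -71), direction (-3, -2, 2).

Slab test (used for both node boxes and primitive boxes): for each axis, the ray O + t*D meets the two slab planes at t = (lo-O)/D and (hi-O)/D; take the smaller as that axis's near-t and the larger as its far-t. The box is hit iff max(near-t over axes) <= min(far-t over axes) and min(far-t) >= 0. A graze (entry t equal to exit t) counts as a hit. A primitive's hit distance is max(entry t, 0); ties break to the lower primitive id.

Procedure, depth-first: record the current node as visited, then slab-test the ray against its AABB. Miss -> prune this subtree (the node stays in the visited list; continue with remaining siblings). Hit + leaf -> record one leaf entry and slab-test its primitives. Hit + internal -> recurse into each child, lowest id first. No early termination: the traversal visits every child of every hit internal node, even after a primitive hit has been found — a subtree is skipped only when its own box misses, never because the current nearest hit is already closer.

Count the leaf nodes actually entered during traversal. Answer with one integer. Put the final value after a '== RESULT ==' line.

Trace the traversal:
N0 x:[82/3,119/3] y:[17,36] z:[51/2,95/2] -> hit [82/3,36], descend [8, 9, 10, 16]
  N8 x:[100/3,39] y:[29,36] z:[35,42] -> hit [35,36], descend [5, 12, 15]
    N5 x:[100/3,106/3] y:[33,36] z:[35,40] -> hit [35,106/3] leaf, test {P10(miss), P13@t=35}
    N12 x:[113/3,39] y:[29,36] z:[79/2,42] -> miss, prune
    N15 x:[112/3,113/3] y:[34,35] z:[77/2,79/2] -> miss, prune
  N9 x:[83/3,95/3] y:[37/2,61/2] z:[51/2,32] -> hit [83/3,61/2], descend [6, 7, 14]
    N6 x:[83/3,30] y:[51/2,61/2] z:[51/2,53/2] -> miss, prune
    N7 x:[86/3,30] y:[20,21] z:[26,28] -> miss, prune
    N14 x:[88/3,95/3] y:[37/2,45/2] z:[31,32] -> miss, prune
  N10 x:[82/3,119/3] y:[17,57/2] z:[69/2,95/2] -> miss, prune
  N16 x:[89/3,116/3] y:[39/2,61/2] z:[53/2,71/2] -> hit [89/3,61/2], descend [3, 11, 17]
    N3 x:[89/3,95/3] y:[57/2,61/2] z:[32,65/2] -> miss, prune
    N11 x:[100/3,107/3] y:[39/2,27] z:[55/2,61/2] -> miss, prune
    N17 x:[109/3,116/3] y:[51/2,57/2] z:[53/2,71/2] -> miss, prune

Visited [0, 8, 5, 12, 15, 9, 6, 7, 14, 10, 16, 3, 11, 17]. Tests: 14 box, 1 leaf. Nearest: P13.

== RESULT ==
1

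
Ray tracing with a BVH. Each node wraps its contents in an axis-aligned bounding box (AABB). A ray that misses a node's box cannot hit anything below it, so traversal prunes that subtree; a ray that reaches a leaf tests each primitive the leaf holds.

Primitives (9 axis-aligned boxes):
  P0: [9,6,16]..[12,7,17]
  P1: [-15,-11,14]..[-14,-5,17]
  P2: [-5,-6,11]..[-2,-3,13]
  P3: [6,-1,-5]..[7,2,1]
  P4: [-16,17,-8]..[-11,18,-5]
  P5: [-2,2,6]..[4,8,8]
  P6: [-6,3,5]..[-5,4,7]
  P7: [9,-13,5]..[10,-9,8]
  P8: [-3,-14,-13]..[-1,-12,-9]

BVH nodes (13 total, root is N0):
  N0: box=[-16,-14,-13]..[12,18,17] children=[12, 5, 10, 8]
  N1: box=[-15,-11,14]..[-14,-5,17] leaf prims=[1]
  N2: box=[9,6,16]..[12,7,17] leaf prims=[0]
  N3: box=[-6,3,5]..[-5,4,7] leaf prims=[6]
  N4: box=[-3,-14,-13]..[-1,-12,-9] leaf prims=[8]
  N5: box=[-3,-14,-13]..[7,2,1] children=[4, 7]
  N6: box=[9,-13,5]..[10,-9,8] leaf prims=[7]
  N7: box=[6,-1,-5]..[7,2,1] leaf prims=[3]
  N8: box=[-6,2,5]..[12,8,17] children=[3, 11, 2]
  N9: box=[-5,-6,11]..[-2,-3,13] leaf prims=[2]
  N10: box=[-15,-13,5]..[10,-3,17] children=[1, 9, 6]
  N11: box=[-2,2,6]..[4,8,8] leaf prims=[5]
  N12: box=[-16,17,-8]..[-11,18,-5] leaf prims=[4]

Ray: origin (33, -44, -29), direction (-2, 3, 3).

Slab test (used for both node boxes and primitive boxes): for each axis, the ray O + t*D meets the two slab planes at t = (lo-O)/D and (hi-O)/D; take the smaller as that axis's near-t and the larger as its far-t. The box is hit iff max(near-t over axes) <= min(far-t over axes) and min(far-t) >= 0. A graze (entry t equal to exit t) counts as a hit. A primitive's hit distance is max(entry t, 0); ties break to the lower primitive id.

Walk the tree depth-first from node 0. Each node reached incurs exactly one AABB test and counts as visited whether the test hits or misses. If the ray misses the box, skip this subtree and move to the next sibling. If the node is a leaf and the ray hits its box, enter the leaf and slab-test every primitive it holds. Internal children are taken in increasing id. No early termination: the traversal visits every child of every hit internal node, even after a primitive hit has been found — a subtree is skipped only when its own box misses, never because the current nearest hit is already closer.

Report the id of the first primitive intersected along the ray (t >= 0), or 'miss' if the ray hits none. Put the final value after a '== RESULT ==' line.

Traverse from the root:
N0 x:[21/2,49/2] y:[10,62/3] z:[16/3,46/3] -> hit [21/2,46/3], descend [5, 8, 10, 12]
  N5 x:[13,18] y:[10,46/3] z:[16/3,10] -> miss, prune
  N8 x:[21/2,39/2] y:[46/3,52/3] z:[34/3,46/3] -> hit [46/3,46/3], descend [2, 3, 11]
    N2 x:[21/2,12] y:[50/3,17] z:[15,46/3] -> miss, prune
    N3 x:[19,39/2] y:[47/3,16] z:[34/3,12] -> miss, prune
    N11 x:[29/2,35/2] y:[46/3,52/3] z:[35/3,37/3] -> miss, prune
  N10 x:[23/2,24] y:[31/3,41/3] z:[34/3,46/3] -> hit [23/2,41/3], descend [1, 6, 9]
    N1 x:[47/2,24] y:[11,13] z:[43/3,46/3] -> miss, prune
    N6 x:[23/2,12] y:[31/3,35/3] z:[34/3,37/3] -> hit [23/2,35/3] leaf, test {P7@t=23/2}
    N9 x:[35/2,19] y:[38/3,41/3] z:[40/3,14] -> miss, prune
  N12 x:[22,49/2] y:[61/3,62/3] z:[7,8] -> miss, prune

order=[0, 5, 8, 2, 3, 11, 10, 1, 6, 9, 12]  |boxes|=11  |leaves|=1  hit=P7

== RESULT ==
7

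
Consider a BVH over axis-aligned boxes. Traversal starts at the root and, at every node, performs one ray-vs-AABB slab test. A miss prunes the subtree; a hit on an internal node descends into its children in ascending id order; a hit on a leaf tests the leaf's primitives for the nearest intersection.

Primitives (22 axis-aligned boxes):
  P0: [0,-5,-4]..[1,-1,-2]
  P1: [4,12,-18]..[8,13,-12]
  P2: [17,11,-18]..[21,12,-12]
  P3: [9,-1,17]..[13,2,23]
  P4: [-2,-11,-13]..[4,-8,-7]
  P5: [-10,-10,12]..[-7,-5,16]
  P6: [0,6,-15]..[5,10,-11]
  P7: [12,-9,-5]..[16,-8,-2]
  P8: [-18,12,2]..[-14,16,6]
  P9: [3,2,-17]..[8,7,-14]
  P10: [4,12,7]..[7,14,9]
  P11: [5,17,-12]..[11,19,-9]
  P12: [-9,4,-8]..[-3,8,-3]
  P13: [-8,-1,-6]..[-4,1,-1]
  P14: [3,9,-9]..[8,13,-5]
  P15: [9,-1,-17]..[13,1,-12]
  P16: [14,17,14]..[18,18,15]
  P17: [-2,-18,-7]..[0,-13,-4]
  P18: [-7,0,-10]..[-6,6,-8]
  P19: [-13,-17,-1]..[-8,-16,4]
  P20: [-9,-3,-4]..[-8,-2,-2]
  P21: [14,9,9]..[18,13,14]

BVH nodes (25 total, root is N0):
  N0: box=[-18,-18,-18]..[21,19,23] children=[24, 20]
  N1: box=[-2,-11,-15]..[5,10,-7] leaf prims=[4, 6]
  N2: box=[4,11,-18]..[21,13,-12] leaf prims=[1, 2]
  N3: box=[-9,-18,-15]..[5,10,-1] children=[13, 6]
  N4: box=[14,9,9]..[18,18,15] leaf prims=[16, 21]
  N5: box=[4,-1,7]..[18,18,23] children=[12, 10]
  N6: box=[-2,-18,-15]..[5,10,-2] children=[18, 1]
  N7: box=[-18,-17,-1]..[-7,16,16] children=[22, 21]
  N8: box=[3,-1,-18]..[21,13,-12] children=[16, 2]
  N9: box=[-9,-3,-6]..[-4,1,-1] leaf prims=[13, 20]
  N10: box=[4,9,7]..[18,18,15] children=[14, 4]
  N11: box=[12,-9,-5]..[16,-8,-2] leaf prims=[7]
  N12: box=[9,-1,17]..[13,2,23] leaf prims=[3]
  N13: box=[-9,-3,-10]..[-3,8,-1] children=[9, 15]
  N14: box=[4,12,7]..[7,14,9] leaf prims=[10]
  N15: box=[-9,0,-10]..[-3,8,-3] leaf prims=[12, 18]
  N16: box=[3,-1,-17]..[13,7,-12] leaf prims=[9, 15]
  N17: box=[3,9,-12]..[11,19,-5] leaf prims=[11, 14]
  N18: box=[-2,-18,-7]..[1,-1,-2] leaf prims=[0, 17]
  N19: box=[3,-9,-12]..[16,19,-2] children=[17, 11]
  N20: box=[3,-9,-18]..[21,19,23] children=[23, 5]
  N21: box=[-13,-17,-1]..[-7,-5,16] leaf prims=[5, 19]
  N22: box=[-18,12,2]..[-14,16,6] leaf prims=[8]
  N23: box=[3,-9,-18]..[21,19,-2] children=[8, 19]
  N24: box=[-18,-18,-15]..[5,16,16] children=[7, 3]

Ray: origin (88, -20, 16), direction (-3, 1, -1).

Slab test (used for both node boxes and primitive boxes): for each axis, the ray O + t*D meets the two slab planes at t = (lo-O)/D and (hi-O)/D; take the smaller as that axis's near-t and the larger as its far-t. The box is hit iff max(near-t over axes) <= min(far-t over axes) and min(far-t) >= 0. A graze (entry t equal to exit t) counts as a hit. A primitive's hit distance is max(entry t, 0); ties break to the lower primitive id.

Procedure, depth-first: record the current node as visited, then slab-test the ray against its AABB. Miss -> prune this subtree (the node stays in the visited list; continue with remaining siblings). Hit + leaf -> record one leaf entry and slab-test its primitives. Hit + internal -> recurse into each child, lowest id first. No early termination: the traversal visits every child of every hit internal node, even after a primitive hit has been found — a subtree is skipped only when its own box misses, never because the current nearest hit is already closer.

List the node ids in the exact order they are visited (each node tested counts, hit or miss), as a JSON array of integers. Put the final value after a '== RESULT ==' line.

Walk:
N0 x:[67/3,106/3] y:[2,39] z:[-7,34] -> hit [67/3,34], descend [20, 24]
  N20 x:[67/3,85/3] y:[11,39] z:[-7,34] -> hit [67/3,85/3], descend [5, 23]
    N5 x:[70/3,28] y:[19,38] z:[-7,9] -> miss, prune
    N23 x:[67/3,85/3] y:[11,39] z:[18,34] -> hit [67/3,85/3], descend [8, 19]
      N8 x:[67/3,85/3] y:[19,33] z:[28,34] -> hit [28,85/3], descend [2, 16]
        N2 x:[67/3,28] y:[31,33] z:[28,34] -> miss, prune
        N16 x:[25,85/3] y:[19,27] z:[28,33] -> miss, prune
      N19 x:[24,85/3] y:[11,39] z:[18,28] -> hit [24,28], descend [11, 17]
        N11 x:[24,76/3] y:[11,12] z:[18,21] -> miss, prune
        N17 x:[77/3,85/3] y:[29,39] z:[21,28] -> miss, prune
  N24 x:[83/3,106/3] y:[2,36] z:[0,31] -> hit [83/3,31], descend [3, 7]
    N3 x:[83/3,97/3] y:[2,30] z:[17,31] -> hit [83/3,30], descend [6, 13]
      N6 x:[83/3,30] y:[2,30] z:[18,31] -> hit [83/3,30], descend [1, 18]
        N1 x:[83/3,30] y:[9,30] z:[23,31] -> hit [83/3,30] leaf, test {P4(miss), P6@t=83/3}
        N18 x:[29,30] y:[2,19] z:[18,23] -> miss, prune
      N13 x:[91/3,97/3] y:[17,28] z:[17,26] -> miss, prune
    N7 x:[95/3,106/3] y:[3,36] z:[0,17] -> miss, prune

order=[0, 20, 5, 23, 8, 2, 16, 19, 11, 17, 24, 3, 6, 1, 18, 13, 7]  |boxes|=17  |leaves|=1  hit=P6

== RESULT ==
[0, 20, 5, 23, 8, 2, 16, 19, 11, 17, 24, 3, 6, 1, 18, 13, 7]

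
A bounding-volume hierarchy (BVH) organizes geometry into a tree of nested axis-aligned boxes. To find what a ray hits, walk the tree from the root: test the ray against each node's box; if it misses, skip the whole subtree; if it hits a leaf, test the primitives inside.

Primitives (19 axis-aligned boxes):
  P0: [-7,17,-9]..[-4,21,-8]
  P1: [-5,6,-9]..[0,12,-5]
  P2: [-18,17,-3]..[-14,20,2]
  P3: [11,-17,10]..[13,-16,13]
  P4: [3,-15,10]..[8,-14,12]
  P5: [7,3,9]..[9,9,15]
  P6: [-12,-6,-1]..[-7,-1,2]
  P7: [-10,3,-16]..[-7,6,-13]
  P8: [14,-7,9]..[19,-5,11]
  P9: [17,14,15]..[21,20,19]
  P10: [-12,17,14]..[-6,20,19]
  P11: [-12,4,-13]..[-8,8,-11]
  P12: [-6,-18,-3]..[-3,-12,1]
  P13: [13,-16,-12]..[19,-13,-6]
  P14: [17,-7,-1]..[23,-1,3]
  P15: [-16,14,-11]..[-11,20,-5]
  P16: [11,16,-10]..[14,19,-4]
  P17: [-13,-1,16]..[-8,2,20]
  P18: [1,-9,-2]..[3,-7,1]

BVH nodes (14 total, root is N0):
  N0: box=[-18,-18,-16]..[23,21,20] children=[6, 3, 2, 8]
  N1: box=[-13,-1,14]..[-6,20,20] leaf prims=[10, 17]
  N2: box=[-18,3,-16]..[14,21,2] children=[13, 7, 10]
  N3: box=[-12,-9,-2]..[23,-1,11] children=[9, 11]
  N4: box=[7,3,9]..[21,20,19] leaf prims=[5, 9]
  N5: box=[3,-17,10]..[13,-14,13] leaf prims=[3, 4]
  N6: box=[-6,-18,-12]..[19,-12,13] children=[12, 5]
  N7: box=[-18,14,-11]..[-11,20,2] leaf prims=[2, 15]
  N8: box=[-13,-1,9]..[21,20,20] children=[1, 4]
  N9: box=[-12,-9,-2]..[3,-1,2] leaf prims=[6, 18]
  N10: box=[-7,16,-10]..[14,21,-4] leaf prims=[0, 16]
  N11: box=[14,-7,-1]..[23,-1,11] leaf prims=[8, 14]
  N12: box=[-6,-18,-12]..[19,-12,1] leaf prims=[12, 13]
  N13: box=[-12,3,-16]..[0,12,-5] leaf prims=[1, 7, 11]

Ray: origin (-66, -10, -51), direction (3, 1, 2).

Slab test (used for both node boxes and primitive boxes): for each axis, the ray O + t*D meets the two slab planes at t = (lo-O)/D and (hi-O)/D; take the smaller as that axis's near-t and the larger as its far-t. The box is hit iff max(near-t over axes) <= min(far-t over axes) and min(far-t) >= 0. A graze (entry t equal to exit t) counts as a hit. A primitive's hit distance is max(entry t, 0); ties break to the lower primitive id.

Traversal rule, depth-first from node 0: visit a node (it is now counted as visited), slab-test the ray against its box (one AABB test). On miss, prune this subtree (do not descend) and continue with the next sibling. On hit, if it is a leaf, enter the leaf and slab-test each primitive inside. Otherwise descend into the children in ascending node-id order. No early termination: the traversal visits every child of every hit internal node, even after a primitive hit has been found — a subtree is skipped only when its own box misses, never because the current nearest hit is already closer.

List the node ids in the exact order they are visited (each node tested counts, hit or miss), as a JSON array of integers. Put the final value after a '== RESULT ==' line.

Walk:
N0 x:[16,89/3] y:[-8,31] z:[35/2,71/2] -> hit [35/2,89/3], descend [2, 3, 6, 8]
  N2 x:[16,80/3] y:[13,31] z:[35/2,53/2] -> hit [35/2,53/2], descend [7, 10, 13]
    N7 x:[16,55/3] y:[24,30] z:[20,53/2] -> miss, prune
    N10 x:[59/3,80/3] y:[26,31] z:[41/2,47/2] -> miss, prune
    N13 x:[18,22] y:[13,22] z:[35/2,23] -> hit [18,22] leaf, test {P1@t=21, P7(miss), P11(miss)}
  N3 x:[18,89/3] y:[1,9] z:[49/2,31] -> miss, prune
  N6 x:[20,85/3] y:[-8,-2] z:[39/2,32] -> miss, prune
  N8 x:[53/3,29] y:[9,30] z:[30,71/2] -> miss, prune

order=[0, 2, 7, 10, 13, 3, 6, 8]  |boxes|=8  |leaves|=1  hit=P1

== RESULT ==
[0, 2, 7, 10, 13, 3, 6, 8]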